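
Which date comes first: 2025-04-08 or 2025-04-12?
2025-04-08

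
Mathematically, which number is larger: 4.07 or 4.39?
4.39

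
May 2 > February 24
True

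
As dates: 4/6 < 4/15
True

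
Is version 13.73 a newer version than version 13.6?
Yes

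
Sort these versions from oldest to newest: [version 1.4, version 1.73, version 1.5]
[version 1.4, version 1.5, version 1.73]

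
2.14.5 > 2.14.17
False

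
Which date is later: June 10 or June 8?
June 10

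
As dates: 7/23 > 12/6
False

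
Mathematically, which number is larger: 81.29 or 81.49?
81.49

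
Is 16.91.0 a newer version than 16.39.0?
Yes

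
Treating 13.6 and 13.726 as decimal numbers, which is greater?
13.726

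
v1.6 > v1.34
False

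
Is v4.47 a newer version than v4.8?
Yes. Version numbers are compared segment by segment as integers, not as decimals: minor version 47 > 8, so v4.47 > v4.8 (even though the decimal 4.47 < 4.8).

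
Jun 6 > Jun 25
False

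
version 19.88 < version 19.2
False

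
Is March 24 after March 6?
Yes. Day 24 comes after day 6 in March — this is a date comparison, not a decimal one (the decimal 3.24 would be smaller than 3.6).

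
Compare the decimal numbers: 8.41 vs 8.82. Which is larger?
8.82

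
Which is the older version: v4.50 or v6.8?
v4.50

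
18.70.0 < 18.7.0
False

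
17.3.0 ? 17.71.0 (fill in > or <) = <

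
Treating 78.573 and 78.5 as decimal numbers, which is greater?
78.573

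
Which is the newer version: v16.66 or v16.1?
v16.66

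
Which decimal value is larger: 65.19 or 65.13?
65.19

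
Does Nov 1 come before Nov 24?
Yes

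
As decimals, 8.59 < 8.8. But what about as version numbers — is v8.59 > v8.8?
True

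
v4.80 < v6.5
True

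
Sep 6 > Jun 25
True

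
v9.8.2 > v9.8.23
False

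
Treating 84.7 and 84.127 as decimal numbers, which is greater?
84.7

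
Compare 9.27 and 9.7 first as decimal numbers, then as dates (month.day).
As decimals: 9.27 < 9.7. As dates: 9/27 is later than 9/7 (day 27 > day 7).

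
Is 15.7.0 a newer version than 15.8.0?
No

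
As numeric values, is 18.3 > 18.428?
False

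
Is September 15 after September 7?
Yes. Day 15 comes after day 7 in September — this is a date comparison, not a decimal one (the decimal 9.15 would be smaller than 9.7).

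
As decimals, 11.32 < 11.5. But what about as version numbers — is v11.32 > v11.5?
True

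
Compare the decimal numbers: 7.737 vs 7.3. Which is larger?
7.737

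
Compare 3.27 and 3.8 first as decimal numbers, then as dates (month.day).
As decimals: 3.27 < 3.8. As dates: 3/27 is later than 3/8 (day 27 > day 8).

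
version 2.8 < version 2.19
True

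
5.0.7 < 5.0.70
True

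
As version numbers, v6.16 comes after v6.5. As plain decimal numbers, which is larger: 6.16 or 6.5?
6.5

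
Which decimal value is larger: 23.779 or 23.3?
23.779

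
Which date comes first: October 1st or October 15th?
October 1st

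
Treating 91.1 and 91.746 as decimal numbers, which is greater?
91.746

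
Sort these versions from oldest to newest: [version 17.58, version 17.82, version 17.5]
[version 17.5, version 17.58, version 17.82]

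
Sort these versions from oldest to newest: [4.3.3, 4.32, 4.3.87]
[4.3.3, 4.3.87, 4.32]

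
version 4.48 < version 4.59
True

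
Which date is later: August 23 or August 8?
August 23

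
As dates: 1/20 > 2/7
False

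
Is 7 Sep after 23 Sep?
No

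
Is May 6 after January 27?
Yes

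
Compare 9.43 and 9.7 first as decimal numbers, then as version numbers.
As decimals: 9.43 < 9.7. As versions: v9.43 > v9.7 (minor version 43 > 7).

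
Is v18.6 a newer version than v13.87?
Yes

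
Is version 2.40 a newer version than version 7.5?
No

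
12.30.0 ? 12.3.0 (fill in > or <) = >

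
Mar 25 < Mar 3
False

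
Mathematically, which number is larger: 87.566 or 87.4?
87.566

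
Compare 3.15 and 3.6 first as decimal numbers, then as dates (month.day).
As decimals: 3.15 < 3.6. As dates: 3/15 is later than 3/6 (day 15 > day 6).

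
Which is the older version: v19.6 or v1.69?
v1.69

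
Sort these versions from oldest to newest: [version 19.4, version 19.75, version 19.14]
[version 19.4, version 19.14, version 19.75]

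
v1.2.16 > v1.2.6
True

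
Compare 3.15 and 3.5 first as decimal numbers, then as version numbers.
As decimals: 3.15 < 3.5. As versions: v3.15 > v3.5 (minor version 15 > 5).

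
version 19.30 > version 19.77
False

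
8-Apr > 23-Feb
True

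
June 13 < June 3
False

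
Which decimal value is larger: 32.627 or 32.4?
32.627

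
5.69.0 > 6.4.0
False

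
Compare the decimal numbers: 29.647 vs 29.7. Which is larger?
29.7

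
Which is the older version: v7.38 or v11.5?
v7.38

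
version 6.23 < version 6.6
False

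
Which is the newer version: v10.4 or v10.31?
v10.31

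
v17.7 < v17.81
True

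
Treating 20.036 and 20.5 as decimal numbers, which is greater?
20.5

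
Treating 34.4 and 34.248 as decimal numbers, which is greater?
34.4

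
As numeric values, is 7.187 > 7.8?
False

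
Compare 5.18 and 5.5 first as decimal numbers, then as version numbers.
As decimals: 5.18 < 5.5. As versions: v5.18 > v5.5 (minor version 18 > 5).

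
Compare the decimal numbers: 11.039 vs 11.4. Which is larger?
11.4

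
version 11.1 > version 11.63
False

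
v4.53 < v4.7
False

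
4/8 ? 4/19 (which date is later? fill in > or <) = <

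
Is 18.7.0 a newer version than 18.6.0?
Yes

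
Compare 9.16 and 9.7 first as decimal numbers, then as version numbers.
As decimals: 9.16 < 9.7. As versions: v9.16 > v9.7 (minor version 16 > 7).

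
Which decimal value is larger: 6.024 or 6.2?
6.2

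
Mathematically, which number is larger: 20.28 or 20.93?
20.93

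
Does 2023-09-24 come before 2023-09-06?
No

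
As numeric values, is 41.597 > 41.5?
True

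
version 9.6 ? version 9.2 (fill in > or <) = >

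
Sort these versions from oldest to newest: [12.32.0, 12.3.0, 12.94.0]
[12.3.0, 12.32.0, 12.94.0]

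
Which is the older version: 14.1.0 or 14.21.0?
14.1.0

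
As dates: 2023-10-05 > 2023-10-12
False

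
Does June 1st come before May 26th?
No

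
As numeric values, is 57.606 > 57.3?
True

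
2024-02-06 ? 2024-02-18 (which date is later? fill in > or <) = <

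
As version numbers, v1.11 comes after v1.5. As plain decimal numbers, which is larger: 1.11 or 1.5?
1.5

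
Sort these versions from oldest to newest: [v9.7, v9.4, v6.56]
[v6.56, v9.4, v9.7]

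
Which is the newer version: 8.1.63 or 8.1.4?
8.1.63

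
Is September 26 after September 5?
Yes. Day 26 comes after day 5 in September — this is a date comparison, not a decimal one (the decimal 9.26 would be smaller than 9.5).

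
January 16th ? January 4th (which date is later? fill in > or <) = >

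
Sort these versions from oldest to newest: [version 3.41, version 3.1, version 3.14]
[version 3.1, version 3.14, version 3.41]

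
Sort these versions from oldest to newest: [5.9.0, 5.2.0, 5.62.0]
[5.2.0, 5.9.0, 5.62.0]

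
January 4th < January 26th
True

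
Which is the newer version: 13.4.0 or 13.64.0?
13.64.0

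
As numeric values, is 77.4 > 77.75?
False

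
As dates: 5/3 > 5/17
False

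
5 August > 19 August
False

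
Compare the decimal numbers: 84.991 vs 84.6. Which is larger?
84.991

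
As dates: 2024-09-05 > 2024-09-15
False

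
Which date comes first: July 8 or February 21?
February 21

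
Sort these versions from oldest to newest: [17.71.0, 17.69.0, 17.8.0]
[17.8.0, 17.69.0, 17.71.0]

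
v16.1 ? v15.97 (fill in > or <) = >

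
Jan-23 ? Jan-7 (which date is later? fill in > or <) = >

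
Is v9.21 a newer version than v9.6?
Yes. Version numbers are compared segment by segment as integers, not as decimals: minor version 21 > 6, so v9.21 > v9.6 (even though the decimal 9.21 < 9.6).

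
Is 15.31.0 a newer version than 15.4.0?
Yes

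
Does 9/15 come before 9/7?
No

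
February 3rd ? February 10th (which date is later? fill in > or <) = <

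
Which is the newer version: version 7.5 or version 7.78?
version 7.78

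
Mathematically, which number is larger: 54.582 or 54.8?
54.8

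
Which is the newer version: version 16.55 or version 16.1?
version 16.55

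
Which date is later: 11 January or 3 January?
11 January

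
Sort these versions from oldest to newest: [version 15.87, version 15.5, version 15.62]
[version 15.5, version 15.62, version 15.87]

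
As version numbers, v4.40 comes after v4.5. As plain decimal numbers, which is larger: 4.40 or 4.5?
4.5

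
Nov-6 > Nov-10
False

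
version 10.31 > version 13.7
False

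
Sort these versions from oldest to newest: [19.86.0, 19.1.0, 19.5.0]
[19.1.0, 19.5.0, 19.86.0]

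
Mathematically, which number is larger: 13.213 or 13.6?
13.6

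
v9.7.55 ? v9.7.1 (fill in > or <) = >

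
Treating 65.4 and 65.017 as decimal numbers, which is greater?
65.4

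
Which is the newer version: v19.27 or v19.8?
v19.27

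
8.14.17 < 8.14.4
False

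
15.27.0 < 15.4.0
False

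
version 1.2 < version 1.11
True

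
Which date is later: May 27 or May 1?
May 27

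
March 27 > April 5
False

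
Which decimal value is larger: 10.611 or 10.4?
10.611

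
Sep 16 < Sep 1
False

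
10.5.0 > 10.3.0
True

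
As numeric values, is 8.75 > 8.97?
False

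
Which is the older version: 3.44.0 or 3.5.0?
3.5.0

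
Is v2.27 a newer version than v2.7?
Yes. Version numbers are compared segment by segment as integers, not as decimals: minor version 27 > 7, so v2.27 > v2.7 (even though the decimal 2.27 < 2.7).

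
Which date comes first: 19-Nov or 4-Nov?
4-Nov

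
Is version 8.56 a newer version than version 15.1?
No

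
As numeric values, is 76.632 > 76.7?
False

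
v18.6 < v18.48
True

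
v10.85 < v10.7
False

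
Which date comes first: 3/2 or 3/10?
3/2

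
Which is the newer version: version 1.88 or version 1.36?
version 1.88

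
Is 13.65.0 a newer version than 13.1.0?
Yes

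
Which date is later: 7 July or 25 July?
25 July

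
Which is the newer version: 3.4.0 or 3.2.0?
3.4.0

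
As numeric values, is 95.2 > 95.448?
False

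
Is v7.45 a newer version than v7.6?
Yes. Version numbers are compared segment by segment as integers, not as decimals: minor version 45 > 6, so v7.45 > v7.6 (even though the decimal 7.45 < 7.6).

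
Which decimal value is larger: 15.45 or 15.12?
15.45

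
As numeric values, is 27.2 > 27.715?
False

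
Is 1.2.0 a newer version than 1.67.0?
No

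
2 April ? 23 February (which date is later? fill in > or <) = >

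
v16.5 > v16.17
False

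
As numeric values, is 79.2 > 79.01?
True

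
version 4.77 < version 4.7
False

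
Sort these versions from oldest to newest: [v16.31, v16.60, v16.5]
[v16.5, v16.31, v16.60]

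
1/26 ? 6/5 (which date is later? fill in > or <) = <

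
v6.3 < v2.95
False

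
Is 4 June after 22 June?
No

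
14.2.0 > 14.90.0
False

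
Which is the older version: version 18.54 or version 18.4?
version 18.4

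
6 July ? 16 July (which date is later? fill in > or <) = <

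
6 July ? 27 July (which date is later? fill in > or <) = <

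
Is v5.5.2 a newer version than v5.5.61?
No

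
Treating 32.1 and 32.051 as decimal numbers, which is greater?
32.1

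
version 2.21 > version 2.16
True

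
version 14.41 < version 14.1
False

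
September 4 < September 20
True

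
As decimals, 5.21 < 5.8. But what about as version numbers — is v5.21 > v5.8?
True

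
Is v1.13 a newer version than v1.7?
Yes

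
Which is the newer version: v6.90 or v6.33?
v6.90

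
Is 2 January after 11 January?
No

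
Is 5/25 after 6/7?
No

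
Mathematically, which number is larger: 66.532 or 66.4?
66.532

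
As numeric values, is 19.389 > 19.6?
False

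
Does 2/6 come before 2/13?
Yes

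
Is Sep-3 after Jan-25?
Yes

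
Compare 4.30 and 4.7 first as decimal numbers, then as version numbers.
As decimals: 4.30 < 4.7. As versions: v4.30 > v4.7 (minor version 30 > 7).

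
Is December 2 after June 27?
Yes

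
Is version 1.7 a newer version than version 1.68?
No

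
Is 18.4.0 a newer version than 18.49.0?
No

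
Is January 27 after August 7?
No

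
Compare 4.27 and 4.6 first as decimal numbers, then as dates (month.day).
As decimals: 4.27 < 4.6. As dates: 4/27 is later than 4/6 (day 27 > day 6).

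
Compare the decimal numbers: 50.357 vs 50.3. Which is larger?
50.357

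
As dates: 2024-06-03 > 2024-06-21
False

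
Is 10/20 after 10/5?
Yes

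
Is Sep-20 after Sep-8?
Yes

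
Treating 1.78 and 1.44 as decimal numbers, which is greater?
1.78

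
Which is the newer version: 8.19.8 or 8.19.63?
8.19.63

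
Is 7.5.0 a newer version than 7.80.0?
No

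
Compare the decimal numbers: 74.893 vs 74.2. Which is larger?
74.893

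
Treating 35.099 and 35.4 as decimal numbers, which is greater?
35.4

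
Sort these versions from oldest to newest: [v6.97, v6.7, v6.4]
[v6.4, v6.7, v6.97]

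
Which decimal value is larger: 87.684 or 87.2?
87.684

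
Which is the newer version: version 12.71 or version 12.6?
version 12.71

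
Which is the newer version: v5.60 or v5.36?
v5.60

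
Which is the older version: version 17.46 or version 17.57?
version 17.46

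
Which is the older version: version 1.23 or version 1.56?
version 1.23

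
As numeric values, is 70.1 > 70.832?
False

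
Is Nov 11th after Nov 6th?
Yes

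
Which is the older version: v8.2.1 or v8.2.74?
v8.2.1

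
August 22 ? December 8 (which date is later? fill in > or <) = <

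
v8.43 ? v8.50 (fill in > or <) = <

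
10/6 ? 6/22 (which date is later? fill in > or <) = >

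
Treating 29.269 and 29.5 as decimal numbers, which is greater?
29.5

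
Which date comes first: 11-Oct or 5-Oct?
5-Oct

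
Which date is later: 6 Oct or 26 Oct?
26 Oct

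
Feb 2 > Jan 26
True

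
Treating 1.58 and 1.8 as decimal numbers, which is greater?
1.8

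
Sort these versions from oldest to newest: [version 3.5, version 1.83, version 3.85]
[version 1.83, version 3.5, version 3.85]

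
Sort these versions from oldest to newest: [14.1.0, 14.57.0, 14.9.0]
[14.1.0, 14.9.0, 14.57.0]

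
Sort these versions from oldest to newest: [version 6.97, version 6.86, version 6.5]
[version 6.5, version 6.86, version 6.97]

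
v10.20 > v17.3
False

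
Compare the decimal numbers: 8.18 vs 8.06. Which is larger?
8.18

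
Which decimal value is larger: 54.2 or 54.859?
54.859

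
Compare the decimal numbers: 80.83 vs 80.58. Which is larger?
80.83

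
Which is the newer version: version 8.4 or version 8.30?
version 8.30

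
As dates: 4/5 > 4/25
False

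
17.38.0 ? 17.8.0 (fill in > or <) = >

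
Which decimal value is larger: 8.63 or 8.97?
8.97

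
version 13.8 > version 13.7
True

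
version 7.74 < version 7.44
False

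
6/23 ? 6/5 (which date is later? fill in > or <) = >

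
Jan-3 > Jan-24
False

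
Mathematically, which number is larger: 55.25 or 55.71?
55.71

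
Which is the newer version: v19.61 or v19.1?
v19.61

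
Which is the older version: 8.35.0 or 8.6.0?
8.6.0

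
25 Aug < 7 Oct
True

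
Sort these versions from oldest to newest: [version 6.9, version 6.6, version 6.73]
[version 6.6, version 6.9, version 6.73]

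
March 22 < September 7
True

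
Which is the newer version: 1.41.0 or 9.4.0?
9.4.0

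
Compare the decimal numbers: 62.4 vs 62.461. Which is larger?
62.461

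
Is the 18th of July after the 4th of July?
Yes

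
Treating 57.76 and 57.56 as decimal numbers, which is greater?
57.76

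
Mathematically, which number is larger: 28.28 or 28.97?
28.97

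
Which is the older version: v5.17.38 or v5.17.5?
v5.17.5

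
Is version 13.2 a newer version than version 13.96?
No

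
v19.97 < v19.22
False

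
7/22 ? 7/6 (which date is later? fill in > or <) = >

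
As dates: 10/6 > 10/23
False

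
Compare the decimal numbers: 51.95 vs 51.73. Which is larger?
51.95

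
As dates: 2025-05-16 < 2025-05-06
False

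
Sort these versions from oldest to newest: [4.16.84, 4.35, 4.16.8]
[4.16.8, 4.16.84, 4.35]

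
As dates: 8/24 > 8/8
True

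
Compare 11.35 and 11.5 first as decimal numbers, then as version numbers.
As decimals: 11.35 < 11.5. As versions: v11.35 > v11.5 (minor version 35 > 5).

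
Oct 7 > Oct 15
False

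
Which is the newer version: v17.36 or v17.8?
v17.36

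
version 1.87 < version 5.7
True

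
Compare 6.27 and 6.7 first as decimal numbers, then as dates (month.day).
As decimals: 6.27 < 6.7. As dates: 6/27 is later than 6/7 (day 27 > day 7).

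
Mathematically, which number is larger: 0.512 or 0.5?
0.512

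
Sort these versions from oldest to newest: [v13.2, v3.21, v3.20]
[v3.20, v3.21, v13.2]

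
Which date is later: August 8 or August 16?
August 16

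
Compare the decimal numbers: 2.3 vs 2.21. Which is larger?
2.3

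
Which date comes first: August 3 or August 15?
August 3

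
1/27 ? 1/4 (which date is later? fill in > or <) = >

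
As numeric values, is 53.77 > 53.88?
False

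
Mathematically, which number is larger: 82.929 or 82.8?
82.929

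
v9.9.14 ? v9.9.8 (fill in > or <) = >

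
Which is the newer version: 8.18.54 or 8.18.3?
8.18.54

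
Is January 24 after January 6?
Yes. Day 24 comes after day 6 in January — this is a date comparison, not a decimal one (the decimal 1.24 would be smaller than 1.6).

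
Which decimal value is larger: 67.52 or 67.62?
67.62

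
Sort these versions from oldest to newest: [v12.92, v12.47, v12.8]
[v12.8, v12.47, v12.92]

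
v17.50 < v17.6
False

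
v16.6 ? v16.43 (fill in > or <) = <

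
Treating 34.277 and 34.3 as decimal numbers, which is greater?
34.3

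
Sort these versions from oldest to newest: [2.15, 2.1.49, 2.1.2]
[2.1.2, 2.1.49, 2.15]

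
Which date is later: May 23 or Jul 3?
Jul 3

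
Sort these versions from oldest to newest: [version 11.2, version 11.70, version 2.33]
[version 2.33, version 11.2, version 11.70]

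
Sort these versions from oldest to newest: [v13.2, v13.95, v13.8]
[v13.2, v13.8, v13.95]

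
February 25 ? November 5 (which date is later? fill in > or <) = <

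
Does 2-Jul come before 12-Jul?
Yes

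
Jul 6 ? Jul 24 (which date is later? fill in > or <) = <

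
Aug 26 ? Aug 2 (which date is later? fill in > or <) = >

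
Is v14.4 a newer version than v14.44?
No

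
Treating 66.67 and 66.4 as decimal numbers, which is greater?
66.67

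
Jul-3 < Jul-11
True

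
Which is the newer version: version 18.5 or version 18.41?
version 18.41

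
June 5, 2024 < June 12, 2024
True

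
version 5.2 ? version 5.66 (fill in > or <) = <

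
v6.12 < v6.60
True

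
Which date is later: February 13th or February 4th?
February 13th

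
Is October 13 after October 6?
Yes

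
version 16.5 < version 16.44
True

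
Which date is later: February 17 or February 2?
February 17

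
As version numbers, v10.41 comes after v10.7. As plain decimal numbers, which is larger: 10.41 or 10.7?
10.7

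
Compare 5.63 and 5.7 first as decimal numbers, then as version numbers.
As decimals: 5.63 < 5.7. As versions: v5.63 > v5.7 (minor version 63 > 7).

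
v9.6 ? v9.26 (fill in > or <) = <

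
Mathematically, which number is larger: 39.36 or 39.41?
39.41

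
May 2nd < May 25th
True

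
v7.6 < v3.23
False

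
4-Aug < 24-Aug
True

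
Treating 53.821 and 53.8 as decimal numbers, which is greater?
53.821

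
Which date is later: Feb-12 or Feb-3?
Feb-12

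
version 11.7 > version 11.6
True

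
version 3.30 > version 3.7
True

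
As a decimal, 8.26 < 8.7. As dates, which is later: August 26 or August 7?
August 26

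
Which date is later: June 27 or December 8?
December 8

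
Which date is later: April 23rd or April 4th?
April 23rd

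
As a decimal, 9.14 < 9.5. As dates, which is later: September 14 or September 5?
September 14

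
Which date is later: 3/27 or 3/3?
3/27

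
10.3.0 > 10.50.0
False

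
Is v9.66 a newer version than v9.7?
Yes. Version numbers are compared segment by segment as integers, not as decimals: minor version 66 > 7, so v9.66 > v9.7 (even though the decimal 9.66 < 9.7).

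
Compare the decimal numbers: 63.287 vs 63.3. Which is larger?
63.3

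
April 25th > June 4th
False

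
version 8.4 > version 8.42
False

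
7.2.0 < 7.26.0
True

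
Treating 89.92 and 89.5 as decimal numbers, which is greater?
89.92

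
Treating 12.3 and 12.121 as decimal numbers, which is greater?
12.3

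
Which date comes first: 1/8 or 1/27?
1/8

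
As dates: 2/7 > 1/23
True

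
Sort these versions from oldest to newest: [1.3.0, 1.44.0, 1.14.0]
[1.3.0, 1.14.0, 1.44.0]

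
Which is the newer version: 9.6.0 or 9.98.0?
9.98.0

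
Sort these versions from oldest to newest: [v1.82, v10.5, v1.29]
[v1.29, v1.82, v10.5]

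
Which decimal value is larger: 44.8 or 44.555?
44.8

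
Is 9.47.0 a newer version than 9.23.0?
Yes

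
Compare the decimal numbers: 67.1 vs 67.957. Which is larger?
67.957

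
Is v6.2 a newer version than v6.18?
No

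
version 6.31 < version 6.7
False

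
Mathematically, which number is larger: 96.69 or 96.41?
96.69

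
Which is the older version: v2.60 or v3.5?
v2.60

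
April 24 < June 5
True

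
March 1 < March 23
True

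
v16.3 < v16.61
True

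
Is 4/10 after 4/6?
Yes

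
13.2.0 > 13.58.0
False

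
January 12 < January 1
False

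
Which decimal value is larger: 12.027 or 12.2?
12.2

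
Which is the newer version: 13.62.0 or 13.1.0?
13.62.0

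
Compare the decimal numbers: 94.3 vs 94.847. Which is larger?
94.847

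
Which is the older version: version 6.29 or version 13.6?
version 6.29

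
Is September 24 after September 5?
Yes. Day 24 comes after day 5 in September — this is a date comparison, not a decimal one (the decimal 9.24 would be smaller than 9.5).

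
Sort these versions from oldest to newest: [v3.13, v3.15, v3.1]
[v3.1, v3.13, v3.15]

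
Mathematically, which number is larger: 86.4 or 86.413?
86.413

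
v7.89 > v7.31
True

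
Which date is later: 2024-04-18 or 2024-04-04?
2024-04-18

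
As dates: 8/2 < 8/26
True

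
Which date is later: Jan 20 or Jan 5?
Jan 20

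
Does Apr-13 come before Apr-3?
No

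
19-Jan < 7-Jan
False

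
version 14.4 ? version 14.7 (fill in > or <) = <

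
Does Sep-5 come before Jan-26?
No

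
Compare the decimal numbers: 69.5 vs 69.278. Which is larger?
69.5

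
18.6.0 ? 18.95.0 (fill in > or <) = <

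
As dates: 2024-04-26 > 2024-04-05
True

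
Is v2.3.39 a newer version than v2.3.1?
Yes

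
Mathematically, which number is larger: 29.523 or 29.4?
29.523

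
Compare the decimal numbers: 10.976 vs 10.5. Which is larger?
10.976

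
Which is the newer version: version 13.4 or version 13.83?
version 13.83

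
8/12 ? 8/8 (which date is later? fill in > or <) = >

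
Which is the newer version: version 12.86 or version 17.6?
version 17.6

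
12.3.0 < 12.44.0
True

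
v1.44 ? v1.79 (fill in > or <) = <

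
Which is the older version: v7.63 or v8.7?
v7.63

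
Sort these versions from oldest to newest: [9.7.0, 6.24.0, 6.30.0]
[6.24.0, 6.30.0, 9.7.0]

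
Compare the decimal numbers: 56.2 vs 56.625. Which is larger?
56.625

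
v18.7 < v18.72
True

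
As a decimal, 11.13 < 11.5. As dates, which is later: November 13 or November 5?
November 13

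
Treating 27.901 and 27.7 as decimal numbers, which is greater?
27.901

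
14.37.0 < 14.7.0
False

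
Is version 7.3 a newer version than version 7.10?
No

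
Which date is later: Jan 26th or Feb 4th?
Feb 4th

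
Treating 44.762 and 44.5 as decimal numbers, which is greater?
44.762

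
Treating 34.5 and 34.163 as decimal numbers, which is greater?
34.5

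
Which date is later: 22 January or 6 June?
6 June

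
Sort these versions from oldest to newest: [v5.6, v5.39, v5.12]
[v5.6, v5.12, v5.39]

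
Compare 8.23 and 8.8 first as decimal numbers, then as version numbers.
As decimals: 8.23 < 8.8. As versions: v8.23 > v8.8 (minor version 23 > 8).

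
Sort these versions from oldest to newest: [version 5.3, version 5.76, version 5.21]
[version 5.3, version 5.21, version 5.76]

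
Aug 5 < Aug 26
True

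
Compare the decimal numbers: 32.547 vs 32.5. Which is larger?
32.547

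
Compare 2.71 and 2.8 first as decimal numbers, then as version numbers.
As decimals: 2.71 < 2.8. As versions: v2.71 > v2.8 (minor version 71 > 8).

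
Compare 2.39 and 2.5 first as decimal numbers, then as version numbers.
As decimals: 2.39 < 2.5. As versions: v2.39 > v2.5 (minor version 39 > 5).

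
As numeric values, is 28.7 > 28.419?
True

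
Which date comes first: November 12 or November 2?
November 2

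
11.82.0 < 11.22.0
False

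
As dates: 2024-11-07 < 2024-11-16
True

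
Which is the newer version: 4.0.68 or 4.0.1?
4.0.68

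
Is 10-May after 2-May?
Yes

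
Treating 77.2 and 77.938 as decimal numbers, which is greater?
77.938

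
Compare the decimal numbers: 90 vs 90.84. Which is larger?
90.84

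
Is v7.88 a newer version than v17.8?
No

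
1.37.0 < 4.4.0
True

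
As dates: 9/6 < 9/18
True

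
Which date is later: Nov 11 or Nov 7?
Nov 11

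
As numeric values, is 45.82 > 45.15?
True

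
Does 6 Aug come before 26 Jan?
No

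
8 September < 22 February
False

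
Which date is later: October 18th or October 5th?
October 18th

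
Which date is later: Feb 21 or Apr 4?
Apr 4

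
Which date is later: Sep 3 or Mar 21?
Sep 3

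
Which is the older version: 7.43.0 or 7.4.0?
7.4.0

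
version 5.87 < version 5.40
False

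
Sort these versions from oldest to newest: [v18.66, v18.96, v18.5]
[v18.5, v18.66, v18.96]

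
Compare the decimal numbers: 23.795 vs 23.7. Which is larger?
23.795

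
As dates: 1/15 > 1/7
True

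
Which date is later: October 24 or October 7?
October 24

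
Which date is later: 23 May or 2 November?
2 November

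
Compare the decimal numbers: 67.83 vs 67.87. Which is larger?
67.87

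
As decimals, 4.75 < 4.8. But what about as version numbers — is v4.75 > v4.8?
True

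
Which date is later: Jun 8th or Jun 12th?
Jun 12th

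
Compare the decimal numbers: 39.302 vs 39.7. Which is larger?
39.7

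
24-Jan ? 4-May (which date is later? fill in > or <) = <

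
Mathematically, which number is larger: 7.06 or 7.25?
7.25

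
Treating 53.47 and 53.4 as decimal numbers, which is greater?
53.47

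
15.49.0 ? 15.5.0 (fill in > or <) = >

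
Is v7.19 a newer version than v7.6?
Yes. Version numbers are compared segment by segment as integers, not as decimals: minor version 19 > 6, so v7.19 > v7.6 (even though the decimal 7.19 < 7.6).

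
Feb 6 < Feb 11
True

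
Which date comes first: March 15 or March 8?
March 8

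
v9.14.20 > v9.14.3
True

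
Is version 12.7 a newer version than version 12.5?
Yes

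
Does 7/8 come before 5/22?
No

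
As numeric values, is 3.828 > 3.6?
True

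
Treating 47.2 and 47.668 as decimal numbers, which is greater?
47.668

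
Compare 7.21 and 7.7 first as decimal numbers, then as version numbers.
As decimals: 7.21 < 7.7. As versions: v7.21 > v7.7 (minor version 21 > 7).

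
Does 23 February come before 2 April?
Yes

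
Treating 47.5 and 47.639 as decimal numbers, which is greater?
47.639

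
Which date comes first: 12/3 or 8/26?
8/26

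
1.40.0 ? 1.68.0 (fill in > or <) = <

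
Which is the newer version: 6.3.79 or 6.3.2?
6.3.79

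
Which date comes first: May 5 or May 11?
May 5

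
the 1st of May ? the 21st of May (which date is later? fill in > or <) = <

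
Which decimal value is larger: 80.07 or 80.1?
80.1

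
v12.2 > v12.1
True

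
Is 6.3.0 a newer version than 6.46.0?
No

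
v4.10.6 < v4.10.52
True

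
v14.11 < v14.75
True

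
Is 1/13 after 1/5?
Yes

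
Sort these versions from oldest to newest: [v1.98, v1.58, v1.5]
[v1.5, v1.58, v1.98]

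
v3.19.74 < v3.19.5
False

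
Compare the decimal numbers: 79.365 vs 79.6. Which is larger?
79.6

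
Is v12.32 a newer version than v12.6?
Yes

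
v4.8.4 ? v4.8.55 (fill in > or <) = <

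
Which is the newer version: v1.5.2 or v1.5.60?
v1.5.60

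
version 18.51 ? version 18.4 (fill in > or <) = >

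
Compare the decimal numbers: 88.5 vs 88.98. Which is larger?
88.98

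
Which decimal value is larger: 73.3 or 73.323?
73.323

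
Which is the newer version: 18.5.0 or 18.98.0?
18.98.0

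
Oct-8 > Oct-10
False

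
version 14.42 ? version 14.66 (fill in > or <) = <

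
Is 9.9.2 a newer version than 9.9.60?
No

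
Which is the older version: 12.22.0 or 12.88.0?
12.22.0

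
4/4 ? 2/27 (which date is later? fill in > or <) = >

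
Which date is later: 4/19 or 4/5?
4/19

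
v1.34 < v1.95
True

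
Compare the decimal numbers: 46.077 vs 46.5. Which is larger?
46.5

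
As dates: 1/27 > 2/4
False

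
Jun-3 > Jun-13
False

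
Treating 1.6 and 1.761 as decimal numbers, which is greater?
1.761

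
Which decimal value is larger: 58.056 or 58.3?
58.3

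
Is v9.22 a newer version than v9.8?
Yes. Version numbers are compared segment by segment as integers, not as decimals: minor version 22 > 8, so v9.22 > v9.8 (even though the decimal 9.22 < 9.8).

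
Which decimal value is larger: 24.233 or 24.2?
24.233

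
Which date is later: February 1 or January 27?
February 1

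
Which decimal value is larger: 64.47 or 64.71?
64.71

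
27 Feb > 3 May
False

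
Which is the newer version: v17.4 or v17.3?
v17.4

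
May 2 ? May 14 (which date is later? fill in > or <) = <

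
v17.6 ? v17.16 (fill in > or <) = <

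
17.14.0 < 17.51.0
True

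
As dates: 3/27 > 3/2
True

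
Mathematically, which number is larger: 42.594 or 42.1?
42.594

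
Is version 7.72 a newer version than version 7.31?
Yes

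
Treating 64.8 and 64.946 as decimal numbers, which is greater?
64.946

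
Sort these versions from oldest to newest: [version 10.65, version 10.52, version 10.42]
[version 10.42, version 10.52, version 10.65]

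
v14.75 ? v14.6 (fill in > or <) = >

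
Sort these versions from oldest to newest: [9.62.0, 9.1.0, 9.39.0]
[9.1.0, 9.39.0, 9.62.0]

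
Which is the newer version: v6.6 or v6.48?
v6.48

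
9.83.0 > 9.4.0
True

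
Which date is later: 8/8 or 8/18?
8/18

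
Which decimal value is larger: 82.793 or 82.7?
82.793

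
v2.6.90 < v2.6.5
False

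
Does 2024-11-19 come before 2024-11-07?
No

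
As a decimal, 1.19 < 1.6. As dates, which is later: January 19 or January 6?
January 19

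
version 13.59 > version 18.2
False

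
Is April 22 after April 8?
Yes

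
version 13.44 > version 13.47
False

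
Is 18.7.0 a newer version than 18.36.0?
No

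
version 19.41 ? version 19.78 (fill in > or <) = <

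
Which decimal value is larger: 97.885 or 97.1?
97.885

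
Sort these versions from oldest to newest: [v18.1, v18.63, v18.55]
[v18.1, v18.55, v18.63]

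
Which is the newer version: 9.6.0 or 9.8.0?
9.8.0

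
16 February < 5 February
False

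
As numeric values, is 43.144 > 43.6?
False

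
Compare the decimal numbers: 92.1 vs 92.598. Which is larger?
92.598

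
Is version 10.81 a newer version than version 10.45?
Yes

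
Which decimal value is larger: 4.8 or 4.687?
4.8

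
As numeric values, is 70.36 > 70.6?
False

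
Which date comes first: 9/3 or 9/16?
9/3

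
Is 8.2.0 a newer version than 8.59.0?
No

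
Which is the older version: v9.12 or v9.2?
v9.2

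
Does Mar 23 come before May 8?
Yes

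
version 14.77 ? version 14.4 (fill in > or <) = >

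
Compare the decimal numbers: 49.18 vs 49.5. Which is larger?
49.5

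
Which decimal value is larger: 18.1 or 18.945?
18.945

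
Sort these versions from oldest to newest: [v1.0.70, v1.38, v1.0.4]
[v1.0.4, v1.0.70, v1.38]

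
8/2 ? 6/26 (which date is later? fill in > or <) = >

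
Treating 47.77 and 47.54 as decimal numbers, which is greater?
47.77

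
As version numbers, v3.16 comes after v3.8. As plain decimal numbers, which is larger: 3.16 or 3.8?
3.8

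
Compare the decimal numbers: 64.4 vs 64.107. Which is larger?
64.4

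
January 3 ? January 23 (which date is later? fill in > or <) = <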